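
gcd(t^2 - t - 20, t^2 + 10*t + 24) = t + 4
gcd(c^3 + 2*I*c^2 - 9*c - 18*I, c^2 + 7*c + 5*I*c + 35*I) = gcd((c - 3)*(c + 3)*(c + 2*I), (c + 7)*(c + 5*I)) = 1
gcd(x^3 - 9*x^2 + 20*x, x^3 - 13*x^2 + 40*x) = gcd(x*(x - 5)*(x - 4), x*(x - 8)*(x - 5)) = x^2 - 5*x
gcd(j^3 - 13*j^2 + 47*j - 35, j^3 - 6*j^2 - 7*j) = j - 7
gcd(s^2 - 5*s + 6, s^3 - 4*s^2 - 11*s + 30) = s - 2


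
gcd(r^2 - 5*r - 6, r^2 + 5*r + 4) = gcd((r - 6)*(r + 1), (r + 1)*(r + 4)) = r + 1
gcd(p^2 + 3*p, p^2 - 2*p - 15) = p + 3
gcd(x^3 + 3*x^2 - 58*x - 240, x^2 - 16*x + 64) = x - 8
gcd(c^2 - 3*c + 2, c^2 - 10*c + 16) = c - 2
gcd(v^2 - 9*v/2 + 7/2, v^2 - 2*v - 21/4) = v - 7/2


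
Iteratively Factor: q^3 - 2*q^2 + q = (q - 1)*(q^2 - q) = (q - 1)^2*(q)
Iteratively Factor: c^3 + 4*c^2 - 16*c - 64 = (c - 4)*(c^2 + 8*c + 16) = (c - 4)*(c + 4)*(c + 4)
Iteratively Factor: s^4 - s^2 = (s - 1)*(s^3 + s^2) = s*(s - 1)*(s^2 + s) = s*(s - 1)*(s + 1)*(s)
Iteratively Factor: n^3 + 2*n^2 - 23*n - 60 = (n - 5)*(n^2 + 7*n + 12) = (n - 5)*(n + 3)*(n + 4)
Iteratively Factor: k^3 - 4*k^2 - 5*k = (k)*(k^2 - 4*k - 5) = k*(k + 1)*(k - 5)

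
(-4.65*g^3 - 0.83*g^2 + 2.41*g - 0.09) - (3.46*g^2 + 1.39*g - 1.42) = -4.65*g^3 - 4.29*g^2 + 1.02*g + 1.33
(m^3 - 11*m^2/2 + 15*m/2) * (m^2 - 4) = m^5 - 11*m^4/2 + 7*m^3/2 + 22*m^2 - 30*m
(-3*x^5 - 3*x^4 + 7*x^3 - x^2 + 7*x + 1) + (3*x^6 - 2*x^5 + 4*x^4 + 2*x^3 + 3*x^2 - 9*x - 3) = 3*x^6 - 5*x^5 + x^4 + 9*x^3 + 2*x^2 - 2*x - 2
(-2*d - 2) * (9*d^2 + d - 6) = -18*d^3 - 20*d^2 + 10*d + 12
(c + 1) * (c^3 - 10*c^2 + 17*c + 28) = c^4 - 9*c^3 + 7*c^2 + 45*c + 28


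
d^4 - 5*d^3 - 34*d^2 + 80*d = d*(d - 8)*(d - 2)*(d + 5)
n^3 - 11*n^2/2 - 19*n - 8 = (n - 8)*(n + 1/2)*(n + 2)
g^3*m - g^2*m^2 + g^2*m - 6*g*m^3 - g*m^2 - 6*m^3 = (g - 3*m)*(g + 2*m)*(g*m + m)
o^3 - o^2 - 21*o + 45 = (o - 3)^2*(o + 5)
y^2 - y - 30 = (y - 6)*(y + 5)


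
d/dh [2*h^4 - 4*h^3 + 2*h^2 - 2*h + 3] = 8*h^3 - 12*h^2 + 4*h - 2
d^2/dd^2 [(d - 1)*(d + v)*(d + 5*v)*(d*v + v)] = 2*v*(6*d^2 + 18*d*v + 5*v^2 - 1)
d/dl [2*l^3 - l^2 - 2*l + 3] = 6*l^2 - 2*l - 2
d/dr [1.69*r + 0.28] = 1.69000000000000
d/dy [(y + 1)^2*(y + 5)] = (y + 1)*(3*y + 11)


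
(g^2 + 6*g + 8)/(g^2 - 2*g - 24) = (g + 2)/(g - 6)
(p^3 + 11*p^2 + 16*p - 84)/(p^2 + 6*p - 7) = (p^2 + 4*p - 12)/(p - 1)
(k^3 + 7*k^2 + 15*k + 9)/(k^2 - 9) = (k^2 + 4*k + 3)/(k - 3)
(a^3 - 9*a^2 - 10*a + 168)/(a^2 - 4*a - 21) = (a^2 - 2*a - 24)/(a + 3)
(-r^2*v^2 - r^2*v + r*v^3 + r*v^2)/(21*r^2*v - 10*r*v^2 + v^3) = r*(-r*v - r + v^2 + v)/(21*r^2 - 10*r*v + v^2)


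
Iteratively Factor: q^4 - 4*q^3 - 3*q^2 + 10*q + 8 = (q + 1)*(q^3 - 5*q^2 + 2*q + 8) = (q - 4)*(q + 1)*(q^2 - q - 2) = (q - 4)*(q + 1)^2*(q - 2)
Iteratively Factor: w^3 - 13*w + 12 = (w + 4)*(w^2 - 4*w + 3) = (w - 1)*(w + 4)*(w - 3)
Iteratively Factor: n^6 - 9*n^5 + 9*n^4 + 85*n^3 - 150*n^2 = (n - 5)*(n^5 - 4*n^4 - 11*n^3 + 30*n^2) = n*(n - 5)*(n^4 - 4*n^3 - 11*n^2 + 30*n) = n^2*(n - 5)*(n^3 - 4*n^2 - 11*n + 30) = n^2*(n - 5)^2*(n^2 + n - 6) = n^2*(n - 5)^2*(n + 3)*(n - 2)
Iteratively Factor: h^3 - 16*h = (h - 4)*(h^2 + 4*h) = h*(h - 4)*(h + 4)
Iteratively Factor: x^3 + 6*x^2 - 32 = (x - 2)*(x^2 + 8*x + 16) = (x - 2)*(x + 4)*(x + 4)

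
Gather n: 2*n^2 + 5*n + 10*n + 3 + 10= 2*n^2 + 15*n + 13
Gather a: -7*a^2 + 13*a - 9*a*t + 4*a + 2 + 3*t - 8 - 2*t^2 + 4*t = -7*a^2 + a*(17 - 9*t) - 2*t^2 + 7*t - 6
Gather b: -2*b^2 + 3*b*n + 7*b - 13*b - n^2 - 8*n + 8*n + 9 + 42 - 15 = -2*b^2 + b*(3*n - 6) - n^2 + 36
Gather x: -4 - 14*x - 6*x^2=-6*x^2 - 14*x - 4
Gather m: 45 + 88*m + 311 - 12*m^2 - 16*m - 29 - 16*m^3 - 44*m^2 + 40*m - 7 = -16*m^3 - 56*m^2 + 112*m + 320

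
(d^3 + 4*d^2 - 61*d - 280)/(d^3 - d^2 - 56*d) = (d + 5)/d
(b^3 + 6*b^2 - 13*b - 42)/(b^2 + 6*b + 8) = (b^2 + 4*b - 21)/(b + 4)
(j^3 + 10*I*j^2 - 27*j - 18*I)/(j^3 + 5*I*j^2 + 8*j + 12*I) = (j + 3*I)/(j - 2*I)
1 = 1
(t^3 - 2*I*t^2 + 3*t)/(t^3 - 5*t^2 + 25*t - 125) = t*(t^2 - 2*I*t + 3)/(t^3 - 5*t^2 + 25*t - 125)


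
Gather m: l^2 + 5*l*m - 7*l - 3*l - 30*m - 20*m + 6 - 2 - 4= l^2 - 10*l + m*(5*l - 50)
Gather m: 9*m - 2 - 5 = 9*m - 7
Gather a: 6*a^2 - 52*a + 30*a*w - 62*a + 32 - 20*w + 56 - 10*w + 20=6*a^2 + a*(30*w - 114) - 30*w + 108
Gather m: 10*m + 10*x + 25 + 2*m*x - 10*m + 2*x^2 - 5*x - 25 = 2*m*x + 2*x^2 + 5*x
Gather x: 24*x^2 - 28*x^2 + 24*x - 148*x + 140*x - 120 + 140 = -4*x^2 + 16*x + 20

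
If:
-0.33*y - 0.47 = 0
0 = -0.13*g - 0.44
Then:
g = -3.38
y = -1.42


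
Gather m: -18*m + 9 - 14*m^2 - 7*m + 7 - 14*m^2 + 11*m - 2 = -28*m^2 - 14*m + 14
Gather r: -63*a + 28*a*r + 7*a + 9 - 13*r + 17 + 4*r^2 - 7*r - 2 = -56*a + 4*r^2 + r*(28*a - 20) + 24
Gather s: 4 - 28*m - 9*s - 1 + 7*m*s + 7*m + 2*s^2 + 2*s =-21*m + 2*s^2 + s*(7*m - 7) + 3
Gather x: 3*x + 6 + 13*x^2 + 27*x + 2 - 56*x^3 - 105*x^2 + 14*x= -56*x^3 - 92*x^2 + 44*x + 8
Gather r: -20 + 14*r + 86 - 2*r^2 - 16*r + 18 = -2*r^2 - 2*r + 84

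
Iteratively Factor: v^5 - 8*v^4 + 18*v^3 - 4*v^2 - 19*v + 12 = (v - 1)*(v^4 - 7*v^3 + 11*v^2 + 7*v - 12) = (v - 1)^2*(v^3 - 6*v^2 + 5*v + 12) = (v - 3)*(v - 1)^2*(v^2 - 3*v - 4) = (v - 3)*(v - 1)^2*(v + 1)*(v - 4)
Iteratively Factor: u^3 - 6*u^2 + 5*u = (u - 1)*(u^2 - 5*u) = (u - 5)*(u - 1)*(u)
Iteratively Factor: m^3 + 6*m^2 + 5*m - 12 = (m + 3)*(m^2 + 3*m - 4) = (m - 1)*(m + 3)*(m + 4)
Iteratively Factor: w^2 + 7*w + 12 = (w + 4)*(w + 3)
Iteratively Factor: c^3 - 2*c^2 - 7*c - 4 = (c - 4)*(c^2 + 2*c + 1) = (c - 4)*(c + 1)*(c + 1)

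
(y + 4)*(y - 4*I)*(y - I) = y^3 + 4*y^2 - 5*I*y^2 - 4*y - 20*I*y - 16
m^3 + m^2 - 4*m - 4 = (m - 2)*(m + 1)*(m + 2)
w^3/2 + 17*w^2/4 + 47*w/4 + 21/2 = (w/2 + 1)*(w + 3)*(w + 7/2)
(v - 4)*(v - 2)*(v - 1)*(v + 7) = v^4 - 35*v^2 + 90*v - 56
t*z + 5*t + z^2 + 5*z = (t + z)*(z + 5)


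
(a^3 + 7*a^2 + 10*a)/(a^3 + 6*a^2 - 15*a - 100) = a*(a + 2)/(a^2 + a - 20)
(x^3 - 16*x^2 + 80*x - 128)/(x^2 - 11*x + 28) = (x^2 - 12*x + 32)/(x - 7)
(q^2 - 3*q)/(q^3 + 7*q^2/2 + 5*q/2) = 2*(q - 3)/(2*q^2 + 7*q + 5)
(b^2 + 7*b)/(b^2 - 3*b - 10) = b*(b + 7)/(b^2 - 3*b - 10)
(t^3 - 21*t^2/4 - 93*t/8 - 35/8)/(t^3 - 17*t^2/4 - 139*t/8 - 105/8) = (2*t + 1)/(2*t + 3)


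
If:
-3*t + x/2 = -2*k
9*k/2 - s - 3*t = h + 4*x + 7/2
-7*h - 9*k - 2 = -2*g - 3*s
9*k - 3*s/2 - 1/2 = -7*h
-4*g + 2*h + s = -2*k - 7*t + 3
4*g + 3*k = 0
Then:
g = -2185/13896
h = 1417/6948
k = 2185/10422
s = 19555/10422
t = -55/1158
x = -5855/5211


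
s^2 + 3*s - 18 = (s - 3)*(s + 6)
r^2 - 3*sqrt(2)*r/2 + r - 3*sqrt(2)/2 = (r + 1)*(r - 3*sqrt(2)/2)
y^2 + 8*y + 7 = (y + 1)*(y + 7)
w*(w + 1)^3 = w^4 + 3*w^3 + 3*w^2 + w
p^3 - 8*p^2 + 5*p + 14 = (p - 7)*(p - 2)*(p + 1)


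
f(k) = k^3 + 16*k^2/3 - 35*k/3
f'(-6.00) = 32.33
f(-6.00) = 46.00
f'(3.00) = 47.33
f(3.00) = 40.00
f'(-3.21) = -14.99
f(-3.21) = 59.33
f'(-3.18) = -15.25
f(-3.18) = 58.88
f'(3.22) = 53.79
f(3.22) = 51.12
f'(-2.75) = -18.31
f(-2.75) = 51.62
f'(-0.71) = -17.73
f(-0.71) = 10.61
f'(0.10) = -10.57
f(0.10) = -1.11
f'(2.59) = 36.08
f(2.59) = 22.93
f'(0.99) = 1.83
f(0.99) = -5.35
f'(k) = 3*k^2 + 32*k/3 - 35/3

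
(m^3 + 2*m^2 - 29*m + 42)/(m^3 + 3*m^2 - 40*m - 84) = (m^2 - 5*m + 6)/(m^2 - 4*m - 12)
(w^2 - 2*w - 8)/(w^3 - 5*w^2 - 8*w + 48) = (w + 2)/(w^2 - w - 12)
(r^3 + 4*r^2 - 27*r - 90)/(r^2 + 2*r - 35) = (r^2 + 9*r + 18)/(r + 7)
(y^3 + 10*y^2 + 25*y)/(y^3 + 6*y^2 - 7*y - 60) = y*(y + 5)/(y^2 + y - 12)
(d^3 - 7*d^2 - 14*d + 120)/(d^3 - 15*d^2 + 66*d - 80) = (d^2 - 2*d - 24)/(d^2 - 10*d + 16)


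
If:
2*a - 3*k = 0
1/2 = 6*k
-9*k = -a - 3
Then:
No Solution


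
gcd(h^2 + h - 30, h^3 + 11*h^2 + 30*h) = h + 6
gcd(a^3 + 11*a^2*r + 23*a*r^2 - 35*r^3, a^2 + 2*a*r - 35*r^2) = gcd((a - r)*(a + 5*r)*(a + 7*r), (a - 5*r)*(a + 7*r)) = a + 7*r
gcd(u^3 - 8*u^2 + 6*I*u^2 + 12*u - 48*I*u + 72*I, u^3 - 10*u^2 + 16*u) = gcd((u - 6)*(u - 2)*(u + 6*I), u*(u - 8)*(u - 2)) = u - 2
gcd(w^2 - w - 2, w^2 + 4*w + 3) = w + 1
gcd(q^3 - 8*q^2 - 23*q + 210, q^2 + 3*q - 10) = q + 5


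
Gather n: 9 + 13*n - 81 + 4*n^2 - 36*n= 4*n^2 - 23*n - 72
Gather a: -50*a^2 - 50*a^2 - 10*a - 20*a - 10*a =-100*a^2 - 40*a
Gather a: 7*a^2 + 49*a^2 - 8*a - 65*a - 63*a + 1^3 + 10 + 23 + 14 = 56*a^2 - 136*a + 48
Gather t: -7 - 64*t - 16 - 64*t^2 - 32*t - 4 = -64*t^2 - 96*t - 27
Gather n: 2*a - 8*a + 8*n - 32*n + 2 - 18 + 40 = -6*a - 24*n + 24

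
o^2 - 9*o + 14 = (o - 7)*(o - 2)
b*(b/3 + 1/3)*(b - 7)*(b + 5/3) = b^4/3 - 13*b^3/9 - 17*b^2/3 - 35*b/9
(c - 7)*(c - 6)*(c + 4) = c^3 - 9*c^2 - 10*c + 168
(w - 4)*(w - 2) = w^2 - 6*w + 8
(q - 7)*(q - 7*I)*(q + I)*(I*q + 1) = I*q^4 + 7*q^3 - 7*I*q^3 - 49*q^2 + I*q^2 + 7*q - 7*I*q - 49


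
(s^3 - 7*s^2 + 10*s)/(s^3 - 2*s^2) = (s - 5)/s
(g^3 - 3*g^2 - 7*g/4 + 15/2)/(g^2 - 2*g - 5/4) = (2*g^2 - g - 6)/(2*g + 1)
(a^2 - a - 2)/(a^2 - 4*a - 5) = (a - 2)/(a - 5)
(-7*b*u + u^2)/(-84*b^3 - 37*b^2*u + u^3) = u/(12*b^2 + 7*b*u + u^2)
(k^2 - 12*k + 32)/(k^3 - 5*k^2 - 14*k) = (-k^2 + 12*k - 32)/(k*(-k^2 + 5*k + 14))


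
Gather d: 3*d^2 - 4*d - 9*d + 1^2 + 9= 3*d^2 - 13*d + 10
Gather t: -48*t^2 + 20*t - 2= -48*t^2 + 20*t - 2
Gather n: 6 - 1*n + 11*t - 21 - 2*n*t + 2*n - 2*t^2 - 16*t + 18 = n*(1 - 2*t) - 2*t^2 - 5*t + 3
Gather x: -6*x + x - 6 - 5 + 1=-5*x - 10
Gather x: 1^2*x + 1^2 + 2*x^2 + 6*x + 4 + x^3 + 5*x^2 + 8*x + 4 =x^3 + 7*x^2 + 15*x + 9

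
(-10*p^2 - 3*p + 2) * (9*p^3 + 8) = -90*p^5 - 27*p^4 + 18*p^3 - 80*p^2 - 24*p + 16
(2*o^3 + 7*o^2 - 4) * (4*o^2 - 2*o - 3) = 8*o^5 + 24*o^4 - 20*o^3 - 37*o^2 + 8*o + 12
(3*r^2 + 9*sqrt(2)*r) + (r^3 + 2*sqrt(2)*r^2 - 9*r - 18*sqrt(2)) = r^3 + 2*sqrt(2)*r^2 + 3*r^2 - 9*r + 9*sqrt(2)*r - 18*sqrt(2)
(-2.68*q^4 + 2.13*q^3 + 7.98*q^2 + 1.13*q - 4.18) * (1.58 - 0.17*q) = 0.4556*q^5 - 4.5965*q^4 + 2.0088*q^3 + 12.4163*q^2 + 2.496*q - 6.6044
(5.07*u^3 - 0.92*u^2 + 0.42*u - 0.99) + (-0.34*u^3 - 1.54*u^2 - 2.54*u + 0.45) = 4.73*u^3 - 2.46*u^2 - 2.12*u - 0.54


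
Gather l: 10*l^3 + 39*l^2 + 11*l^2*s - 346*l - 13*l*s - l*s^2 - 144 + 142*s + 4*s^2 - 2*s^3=10*l^3 + l^2*(11*s + 39) + l*(-s^2 - 13*s - 346) - 2*s^3 + 4*s^2 + 142*s - 144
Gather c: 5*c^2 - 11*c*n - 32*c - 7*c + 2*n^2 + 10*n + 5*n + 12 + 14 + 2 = 5*c^2 + c*(-11*n - 39) + 2*n^2 + 15*n + 28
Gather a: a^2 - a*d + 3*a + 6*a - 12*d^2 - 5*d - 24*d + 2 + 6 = a^2 + a*(9 - d) - 12*d^2 - 29*d + 8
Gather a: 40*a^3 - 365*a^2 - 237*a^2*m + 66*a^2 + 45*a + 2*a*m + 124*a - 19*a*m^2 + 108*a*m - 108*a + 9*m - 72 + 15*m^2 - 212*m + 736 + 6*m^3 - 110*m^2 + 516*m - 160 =40*a^3 + a^2*(-237*m - 299) + a*(-19*m^2 + 110*m + 61) + 6*m^3 - 95*m^2 + 313*m + 504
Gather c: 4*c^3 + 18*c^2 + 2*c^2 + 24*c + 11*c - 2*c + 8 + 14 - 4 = 4*c^3 + 20*c^2 + 33*c + 18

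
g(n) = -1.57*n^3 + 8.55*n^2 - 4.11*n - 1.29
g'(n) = -4.71*n^2 + 17.1*n - 4.11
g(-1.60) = 33.60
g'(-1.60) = -43.53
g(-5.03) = 435.51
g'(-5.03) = -209.29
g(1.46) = 6.05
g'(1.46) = 10.82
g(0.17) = -1.75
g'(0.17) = -1.34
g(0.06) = -1.51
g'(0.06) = -3.10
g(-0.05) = -1.06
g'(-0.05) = -4.98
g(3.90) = 19.60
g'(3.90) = -9.06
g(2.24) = 14.76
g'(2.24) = 10.56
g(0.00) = -1.29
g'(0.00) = -4.11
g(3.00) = 20.94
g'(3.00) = 4.80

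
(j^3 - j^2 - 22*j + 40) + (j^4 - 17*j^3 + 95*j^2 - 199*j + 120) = j^4 - 16*j^3 + 94*j^2 - 221*j + 160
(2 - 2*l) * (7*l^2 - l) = -14*l^3 + 16*l^2 - 2*l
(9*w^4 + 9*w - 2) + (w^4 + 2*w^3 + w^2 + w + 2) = 10*w^4 + 2*w^3 + w^2 + 10*w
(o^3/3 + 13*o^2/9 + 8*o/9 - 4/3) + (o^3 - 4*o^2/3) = 4*o^3/3 + o^2/9 + 8*o/9 - 4/3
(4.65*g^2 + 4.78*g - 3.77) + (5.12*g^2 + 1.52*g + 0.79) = 9.77*g^2 + 6.3*g - 2.98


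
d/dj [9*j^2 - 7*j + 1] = 18*j - 7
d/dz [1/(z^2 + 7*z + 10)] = (-2*z - 7)/(z^2 + 7*z + 10)^2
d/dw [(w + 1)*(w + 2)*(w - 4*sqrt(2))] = 3*w^2 - 8*sqrt(2)*w + 6*w - 12*sqrt(2) + 2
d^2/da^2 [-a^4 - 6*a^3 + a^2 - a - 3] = -12*a^2 - 36*a + 2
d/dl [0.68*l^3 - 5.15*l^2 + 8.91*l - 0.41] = 2.04*l^2 - 10.3*l + 8.91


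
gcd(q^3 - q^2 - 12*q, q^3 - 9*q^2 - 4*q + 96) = q^2 - q - 12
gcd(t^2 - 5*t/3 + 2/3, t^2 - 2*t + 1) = t - 1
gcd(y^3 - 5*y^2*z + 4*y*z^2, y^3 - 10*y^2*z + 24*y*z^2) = y^2 - 4*y*z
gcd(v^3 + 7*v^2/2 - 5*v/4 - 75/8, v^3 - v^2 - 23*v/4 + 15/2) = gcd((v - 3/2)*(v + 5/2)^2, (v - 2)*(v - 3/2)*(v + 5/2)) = v^2 + v - 15/4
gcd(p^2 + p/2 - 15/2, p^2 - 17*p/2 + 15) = p - 5/2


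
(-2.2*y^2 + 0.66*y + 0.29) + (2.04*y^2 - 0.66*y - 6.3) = -0.16*y^2 - 6.01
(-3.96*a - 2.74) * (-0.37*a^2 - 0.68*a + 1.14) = 1.4652*a^3 + 3.7066*a^2 - 2.6512*a - 3.1236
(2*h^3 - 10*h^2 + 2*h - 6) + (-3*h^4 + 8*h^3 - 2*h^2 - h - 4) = -3*h^4 + 10*h^3 - 12*h^2 + h - 10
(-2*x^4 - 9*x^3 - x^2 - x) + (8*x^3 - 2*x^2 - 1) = -2*x^4 - x^3 - 3*x^2 - x - 1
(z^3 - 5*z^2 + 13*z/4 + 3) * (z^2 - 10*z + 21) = z^5 - 15*z^4 + 297*z^3/4 - 269*z^2/2 + 153*z/4 + 63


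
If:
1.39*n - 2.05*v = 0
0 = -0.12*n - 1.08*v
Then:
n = 0.00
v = 0.00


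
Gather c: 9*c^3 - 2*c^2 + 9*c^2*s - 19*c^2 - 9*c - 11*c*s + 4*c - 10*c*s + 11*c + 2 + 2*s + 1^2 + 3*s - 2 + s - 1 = 9*c^3 + c^2*(9*s - 21) + c*(6 - 21*s) + 6*s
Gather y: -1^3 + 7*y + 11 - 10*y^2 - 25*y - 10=-10*y^2 - 18*y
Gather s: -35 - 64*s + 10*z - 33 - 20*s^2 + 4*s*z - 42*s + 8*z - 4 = -20*s^2 + s*(4*z - 106) + 18*z - 72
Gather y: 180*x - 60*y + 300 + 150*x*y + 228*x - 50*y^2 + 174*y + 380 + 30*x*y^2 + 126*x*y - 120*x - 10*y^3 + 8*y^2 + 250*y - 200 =288*x - 10*y^3 + y^2*(30*x - 42) + y*(276*x + 364) + 480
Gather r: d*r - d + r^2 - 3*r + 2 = -d + r^2 + r*(d - 3) + 2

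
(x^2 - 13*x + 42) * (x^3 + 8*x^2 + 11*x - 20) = x^5 - 5*x^4 - 51*x^3 + 173*x^2 + 722*x - 840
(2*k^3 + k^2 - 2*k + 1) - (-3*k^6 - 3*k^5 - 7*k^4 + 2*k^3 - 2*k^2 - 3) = 3*k^6 + 3*k^5 + 7*k^4 + 3*k^2 - 2*k + 4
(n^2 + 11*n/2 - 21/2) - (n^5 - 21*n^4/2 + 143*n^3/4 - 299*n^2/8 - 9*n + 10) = -n^5 + 21*n^4/2 - 143*n^3/4 + 307*n^2/8 + 29*n/2 - 41/2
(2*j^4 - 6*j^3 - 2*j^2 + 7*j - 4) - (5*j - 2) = 2*j^4 - 6*j^3 - 2*j^2 + 2*j - 2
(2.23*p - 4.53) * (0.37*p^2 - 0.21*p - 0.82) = 0.8251*p^3 - 2.1444*p^2 - 0.8773*p + 3.7146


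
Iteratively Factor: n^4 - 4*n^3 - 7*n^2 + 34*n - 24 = (n - 4)*(n^3 - 7*n + 6) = (n - 4)*(n - 1)*(n^2 + n - 6) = (n - 4)*(n - 2)*(n - 1)*(n + 3)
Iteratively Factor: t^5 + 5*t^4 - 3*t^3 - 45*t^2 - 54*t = (t)*(t^4 + 5*t^3 - 3*t^2 - 45*t - 54) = t*(t - 3)*(t^3 + 8*t^2 + 21*t + 18) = t*(t - 3)*(t + 2)*(t^2 + 6*t + 9) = t*(t - 3)*(t + 2)*(t + 3)*(t + 3)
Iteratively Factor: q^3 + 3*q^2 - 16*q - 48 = (q + 4)*(q^2 - q - 12) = (q - 4)*(q + 4)*(q + 3)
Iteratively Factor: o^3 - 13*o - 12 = (o - 4)*(o^2 + 4*o + 3) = (o - 4)*(o + 3)*(o + 1)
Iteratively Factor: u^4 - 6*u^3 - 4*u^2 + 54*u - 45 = (u - 5)*(u^3 - u^2 - 9*u + 9) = (u - 5)*(u - 3)*(u^2 + 2*u - 3) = (u - 5)*(u - 3)*(u + 3)*(u - 1)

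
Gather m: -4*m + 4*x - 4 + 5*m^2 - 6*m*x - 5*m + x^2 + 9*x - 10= 5*m^2 + m*(-6*x - 9) + x^2 + 13*x - 14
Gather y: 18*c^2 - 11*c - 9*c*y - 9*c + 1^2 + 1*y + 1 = 18*c^2 - 20*c + y*(1 - 9*c) + 2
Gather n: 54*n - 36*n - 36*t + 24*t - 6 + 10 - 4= 18*n - 12*t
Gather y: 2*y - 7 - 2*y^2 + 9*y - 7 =-2*y^2 + 11*y - 14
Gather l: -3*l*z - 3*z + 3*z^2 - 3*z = -3*l*z + 3*z^2 - 6*z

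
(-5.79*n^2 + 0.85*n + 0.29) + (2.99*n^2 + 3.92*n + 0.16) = -2.8*n^2 + 4.77*n + 0.45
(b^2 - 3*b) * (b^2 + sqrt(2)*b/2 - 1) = b^4 - 3*b^3 + sqrt(2)*b^3/2 - 3*sqrt(2)*b^2/2 - b^2 + 3*b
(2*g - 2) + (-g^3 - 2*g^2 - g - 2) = -g^3 - 2*g^2 + g - 4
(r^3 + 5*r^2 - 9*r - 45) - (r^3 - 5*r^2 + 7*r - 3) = 10*r^2 - 16*r - 42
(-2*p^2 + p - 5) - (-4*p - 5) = -2*p^2 + 5*p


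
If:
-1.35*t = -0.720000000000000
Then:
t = 0.53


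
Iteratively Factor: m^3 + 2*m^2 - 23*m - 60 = (m + 3)*(m^2 - m - 20) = (m + 3)*(m + 4)*(m - 5)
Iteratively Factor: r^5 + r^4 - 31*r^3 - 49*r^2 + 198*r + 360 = (r + 2)*(r^4 - r^3 - 29*r^2 + 9*r + 180) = (r - 3)*(r + 2)*(r^3 + 2*r^2 - 23*r - 60) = (r - 3)*(r + 2)*(r + 4)*(r^2 - 2*r - 15) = (r - 5)*(r - 3)*(r + 2)*(r + 4)*(r + 3)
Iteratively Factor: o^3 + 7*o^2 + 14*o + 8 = (o + 2)*(o^2 + 5*o + 4) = (o + 1)*(o + 2)*(o + 4)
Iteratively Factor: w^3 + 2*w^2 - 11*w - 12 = (w + 4)*(w^2 - 2*w - 3) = (w + 1)*(w + 4)*(w - 3)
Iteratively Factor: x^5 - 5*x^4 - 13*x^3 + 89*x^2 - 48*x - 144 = (x - 3)*(x^4 - 2*x^3 - 19*x^2 + 32*x + 48) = (x - 3)*(x + 1)*(x^3 - 3*x^2 - 16*x + 48) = (x - 3)^2*(x + 1)*(x^2 - 16) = (x - 4)*(x - 3)^2*(x + 1)*(x + 4)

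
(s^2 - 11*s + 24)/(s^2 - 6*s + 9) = (s - 8)/(s - 3)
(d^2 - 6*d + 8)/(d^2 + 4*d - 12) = (d - 4)/(d + 6)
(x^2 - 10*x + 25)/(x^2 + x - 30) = (x - 5)/(x + 6)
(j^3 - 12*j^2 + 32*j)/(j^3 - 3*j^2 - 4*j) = (j - 8)/(j + 1)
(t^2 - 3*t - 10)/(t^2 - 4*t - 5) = (t + 2)/(t + 1)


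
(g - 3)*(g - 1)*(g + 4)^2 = g^4 + 4*g^3 - 13*g^2 - 40*g + 48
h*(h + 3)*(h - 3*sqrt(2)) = h^3 - 3*sqrt(2)*h^2 + 3*h^2 - 9*sqrt(2)*h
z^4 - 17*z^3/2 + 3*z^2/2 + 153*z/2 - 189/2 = (z - 7)*(z - 3)*(z - 3/2)*(z + 3)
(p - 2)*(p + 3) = p^2 + p - 6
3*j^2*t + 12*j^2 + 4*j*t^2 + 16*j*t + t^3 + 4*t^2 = (j + t)*(3*j + t)*(t + 4)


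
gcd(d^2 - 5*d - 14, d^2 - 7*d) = d - 7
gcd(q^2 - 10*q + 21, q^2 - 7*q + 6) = 1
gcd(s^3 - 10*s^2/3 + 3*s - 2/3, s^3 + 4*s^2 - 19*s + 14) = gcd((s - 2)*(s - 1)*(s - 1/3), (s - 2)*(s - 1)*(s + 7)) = s^2 - 3*s + 2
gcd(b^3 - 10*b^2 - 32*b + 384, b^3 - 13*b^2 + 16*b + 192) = b^2 - 16*b + 64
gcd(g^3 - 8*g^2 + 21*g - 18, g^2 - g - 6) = g - 3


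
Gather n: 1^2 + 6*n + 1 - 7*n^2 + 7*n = -7*n^2 + 13*n + 2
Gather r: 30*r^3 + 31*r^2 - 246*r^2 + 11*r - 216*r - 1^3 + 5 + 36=30*r^3 - 215*r^2 - 205*r + 40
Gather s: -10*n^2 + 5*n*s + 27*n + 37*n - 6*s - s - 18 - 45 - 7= -10*n^2 + 64*n + s*(5*n - 7) - 70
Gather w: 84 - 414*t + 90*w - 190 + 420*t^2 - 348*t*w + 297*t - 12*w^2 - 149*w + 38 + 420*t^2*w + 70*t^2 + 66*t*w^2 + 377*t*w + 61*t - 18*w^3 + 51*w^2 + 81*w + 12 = 490*t^2 - 56*t - 18*w^3 + w^2*(66*t + 39) + w*(420*t^2 + 29*t + 22) - 56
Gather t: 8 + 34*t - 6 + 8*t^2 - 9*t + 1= 8*t^2 + 25*t + 3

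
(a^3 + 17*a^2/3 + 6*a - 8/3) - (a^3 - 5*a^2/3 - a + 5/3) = 22*a^2/3 + 7*a - 13/3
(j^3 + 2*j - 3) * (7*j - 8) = 7*j^4 - 8*j^3 + 14*j^2 - 37*j + 24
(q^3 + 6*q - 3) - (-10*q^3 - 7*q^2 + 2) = 11*q^3 + 7*q^2 + 6*q - 5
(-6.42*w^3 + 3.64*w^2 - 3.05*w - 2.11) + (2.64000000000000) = -6.42*w^3 + 3.64*w^2 - 3.05*w + 0.53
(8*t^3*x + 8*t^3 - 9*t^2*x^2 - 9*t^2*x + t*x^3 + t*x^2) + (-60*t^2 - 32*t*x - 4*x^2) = 8*t^3*x + 8*t^3 - 9*t^2*x^2 - 9*t^2*x - 60*t^2 + t*x^3 + t*x^2 - 32*t*x - 4*x^2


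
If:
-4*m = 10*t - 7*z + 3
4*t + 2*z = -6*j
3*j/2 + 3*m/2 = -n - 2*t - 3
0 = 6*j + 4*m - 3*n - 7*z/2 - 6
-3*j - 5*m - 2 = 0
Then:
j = 139/699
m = -121/233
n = -488/233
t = -99/466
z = -40/233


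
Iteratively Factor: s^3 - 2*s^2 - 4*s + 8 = (s - 2)*(s^2 - 4) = (s - 2)*(s + 2)*(s - 2)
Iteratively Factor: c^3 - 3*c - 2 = (c + 1)*(c^2 - c - 2) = (c + 1)^2*(c - 2)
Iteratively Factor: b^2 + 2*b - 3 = (b + 3)*(b - 1)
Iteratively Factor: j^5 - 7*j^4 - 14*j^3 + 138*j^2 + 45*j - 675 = (j + 3)*(j^4 - 10*j^3 + 16*j^2 + 90*j - 225) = (j - 5)*(j + 3)*(j^3 - 5*j^2 - 9*j + 45) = (j - 5)^2*(j + 3)*(j^2 - 9) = (j - 5)^2*(j - 3)*(j + 3)*(j + 3)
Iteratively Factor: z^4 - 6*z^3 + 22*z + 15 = (z + 1)*(z^3 - 7*z^2 + 7*z + 15) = (z - 3)*(z + 1)*(z^2 - 4*z - 5) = (z - 5)*(z - 3)*(z + 1)*(z + 1)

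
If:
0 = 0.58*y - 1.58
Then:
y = 2.72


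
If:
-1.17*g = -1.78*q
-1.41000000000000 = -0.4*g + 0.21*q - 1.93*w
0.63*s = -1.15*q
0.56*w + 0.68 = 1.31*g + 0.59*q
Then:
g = 0.61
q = 0.40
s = -0.74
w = 0.65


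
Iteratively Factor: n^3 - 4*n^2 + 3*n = (n - 1)*(n^2 - 3*n) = (n - 3)*(n - 1)*(n)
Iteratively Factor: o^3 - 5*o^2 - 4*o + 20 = (o - 5)*(o^2 - 4) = (o - 5)*(o - 2)*(o + 2)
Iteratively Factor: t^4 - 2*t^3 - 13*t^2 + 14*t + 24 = (t + 1)*(t^3 - 3*t^2 - 10*t + 24) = (t - 4)*(t + 1)*(t^2 + t - 6) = (t - 4)*(t + 1)*(t + 3)*(t - 2)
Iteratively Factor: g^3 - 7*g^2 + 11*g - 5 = (g - 1)*(g^2 - 6*g + 5) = (g - 5)*(g - 1)*(g - 1)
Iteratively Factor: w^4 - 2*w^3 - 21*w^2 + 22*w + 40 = (w + 1)*(w^3 - 3*w^2 - 18*w + 40) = (w + 1)*(w + 4)*(w^2 - 7*w + 10) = (w - 5)*(w + 1)*(w + 4)*(w - 2)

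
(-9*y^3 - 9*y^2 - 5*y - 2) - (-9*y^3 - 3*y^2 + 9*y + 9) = -6*y^2 - 14*y - 11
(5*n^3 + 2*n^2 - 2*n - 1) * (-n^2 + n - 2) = -5*n^5 + 3*n^4 - 6*n^3 - 5*n^2 + 3*n + 2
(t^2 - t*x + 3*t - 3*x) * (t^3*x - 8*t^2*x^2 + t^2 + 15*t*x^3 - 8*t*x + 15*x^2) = t^5*x - 9*t^4*x^2 + 3*t^4*x + t^4 + 23*t^3*x^3 - 27*t^3*x^2 - 9*t^3*x + 3*t^3 - 15*t^2*x^4 + 69*t^2*x^3 + 23*t^2*x^2 - 27*t^2*x - 45*t*x^4 - 15*t*x^3 + 69*t*x^2 - 45*x^3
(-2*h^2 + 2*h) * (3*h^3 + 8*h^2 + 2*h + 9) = -6*h^5 - 10*h^4 + 12*h^3 - 14*h^2 + 18*h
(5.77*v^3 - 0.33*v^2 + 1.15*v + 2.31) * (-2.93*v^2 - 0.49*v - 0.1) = -16.9061*v^5 - 1.8604*v^4 - 3.7848*v^3 - 7.2988*v^2 - 1.2469*v - 0.231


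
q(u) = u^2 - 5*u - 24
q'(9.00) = 13.00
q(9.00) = 12.00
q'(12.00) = 19.00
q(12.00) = 60.00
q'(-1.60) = -8.20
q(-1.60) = -13.44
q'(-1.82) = -8.64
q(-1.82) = -11.59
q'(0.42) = -4.16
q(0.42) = -25.92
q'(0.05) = -4.90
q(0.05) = -24.25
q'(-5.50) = -16.00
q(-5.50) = 33.75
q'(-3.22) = -11.44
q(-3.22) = 2.47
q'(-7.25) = -19.50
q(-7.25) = 64.81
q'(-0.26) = -5.52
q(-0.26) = -22.63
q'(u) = 2*u - 5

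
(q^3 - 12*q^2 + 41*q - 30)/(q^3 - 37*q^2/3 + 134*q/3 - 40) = 3*(q - 1)/(3*q - 4)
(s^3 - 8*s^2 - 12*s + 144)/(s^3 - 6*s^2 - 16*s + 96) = (s - 6)/(s - 4)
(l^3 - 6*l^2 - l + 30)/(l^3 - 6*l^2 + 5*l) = (l^2 - l - 6)/(l*(l - 1))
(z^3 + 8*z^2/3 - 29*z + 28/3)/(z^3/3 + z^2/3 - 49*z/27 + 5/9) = 9*(z^2 + 3*z - 28)/(3*z^2 + 4*z - 15)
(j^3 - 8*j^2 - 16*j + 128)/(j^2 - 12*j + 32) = j + 4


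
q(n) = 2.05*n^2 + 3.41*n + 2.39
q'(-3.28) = -10.04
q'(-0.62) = 0.87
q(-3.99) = 21.42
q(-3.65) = 17.25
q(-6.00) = 55.73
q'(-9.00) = -33.49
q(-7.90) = 103.39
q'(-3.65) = -11.56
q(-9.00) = 137.75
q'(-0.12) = 2.92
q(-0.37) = 1.41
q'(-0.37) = 1.89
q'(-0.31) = 2.14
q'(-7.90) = -28.98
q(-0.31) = 1.53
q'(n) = 4.1*n + 3.41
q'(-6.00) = -21.19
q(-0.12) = 2.01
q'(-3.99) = -12.95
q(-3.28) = 13.26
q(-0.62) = 1.06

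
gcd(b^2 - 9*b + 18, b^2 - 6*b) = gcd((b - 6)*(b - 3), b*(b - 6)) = b - 6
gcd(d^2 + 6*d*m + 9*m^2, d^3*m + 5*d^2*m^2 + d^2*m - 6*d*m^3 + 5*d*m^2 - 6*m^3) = 1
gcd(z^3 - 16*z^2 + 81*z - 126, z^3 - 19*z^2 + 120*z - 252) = z^2 - 13*z + 42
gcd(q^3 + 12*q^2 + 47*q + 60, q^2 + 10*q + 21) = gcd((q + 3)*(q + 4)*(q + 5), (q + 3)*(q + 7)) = q + 3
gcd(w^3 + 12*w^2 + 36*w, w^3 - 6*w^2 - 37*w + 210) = w + 6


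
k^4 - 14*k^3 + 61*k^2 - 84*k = k*(k - 7)*(k - 4)*(k - 3)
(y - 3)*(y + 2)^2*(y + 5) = y^4 + 6*y^3 - 3*y^2 - 52*y - 60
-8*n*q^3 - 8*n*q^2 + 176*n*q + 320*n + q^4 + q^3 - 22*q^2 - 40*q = (-8*n + q)*(q - 5)*(q + 2)*(q + 4)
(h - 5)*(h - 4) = h^2 - 9*h + 20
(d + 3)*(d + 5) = d^2 + 8*d + 15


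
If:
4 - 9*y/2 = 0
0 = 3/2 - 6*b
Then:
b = 1/4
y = 8/9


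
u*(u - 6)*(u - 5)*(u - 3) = u^4 - 14*u^3 + 63*u^2 - 90*u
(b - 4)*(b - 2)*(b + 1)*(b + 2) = b^4 - 3*b^3 - 8*b^2 + 12*b + 16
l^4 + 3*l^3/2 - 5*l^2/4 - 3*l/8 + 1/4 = (l - 1/2)^2*(l + 1/2)*(l + 2)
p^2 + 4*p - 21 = (p - 3)*(p + 7)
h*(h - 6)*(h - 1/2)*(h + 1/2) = h^4 - 6*h^3 - h^2/4 + 3*h/2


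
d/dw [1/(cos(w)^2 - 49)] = 2*sin(w)*cos(w)/(cos(w)^2 - 49)^2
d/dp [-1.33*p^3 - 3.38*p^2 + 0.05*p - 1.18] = -3.99*p^2 - 6.76*p + 0.05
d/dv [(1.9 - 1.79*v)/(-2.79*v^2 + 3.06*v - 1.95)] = (-4.9941*v^2 + 10.602*v - 2.3235)/(7.7841*v^4 - 17.0748*v^3 + 20.2446*v^2 - 11.934*v + 3.8025)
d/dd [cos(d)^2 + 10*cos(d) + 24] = -2*(cos(d) + 5)*sin(d)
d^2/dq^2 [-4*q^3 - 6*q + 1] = -24*q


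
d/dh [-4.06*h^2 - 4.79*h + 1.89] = -8.12*h - 4.79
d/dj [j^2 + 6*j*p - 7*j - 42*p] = 2*j + 6*p - 7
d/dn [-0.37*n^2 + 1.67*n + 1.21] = 1.67 - 0.74*n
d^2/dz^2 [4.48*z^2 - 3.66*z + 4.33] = 8.96000000000000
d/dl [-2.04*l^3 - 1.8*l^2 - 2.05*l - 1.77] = -6.12*l^2 - 3.6*l - 2.05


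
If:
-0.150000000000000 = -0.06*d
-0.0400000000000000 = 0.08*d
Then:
No Solution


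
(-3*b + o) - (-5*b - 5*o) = 2*b + 6*o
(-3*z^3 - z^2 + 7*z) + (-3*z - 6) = -3*z^3 - z^2 + 4*z - 6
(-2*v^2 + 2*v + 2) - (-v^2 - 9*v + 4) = -v^2 + 11*v - 2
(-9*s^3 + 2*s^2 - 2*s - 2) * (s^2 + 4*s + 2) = -9*s^5 - 34*s^4 - 12*s^3 - 6*s^2 - 12*s - 4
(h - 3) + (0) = h - 3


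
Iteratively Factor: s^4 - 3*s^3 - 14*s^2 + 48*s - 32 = (s + 4)*(s^3 - 7*s^2 + 14*s - 8) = (s - 1)*(s + 4)*(s^2 - 6*s + 8) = (s - 2)*(s - 1)*(s + 4)*(s - 4)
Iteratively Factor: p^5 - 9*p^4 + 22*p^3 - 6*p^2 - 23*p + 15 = (p - 3)*(p^4 - 6*p^3 + 4*p^2 + 6*p - 5) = (p - 3)*(p - 1)*(p^3 - 5*p^2 - p + 5) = (p - 5)*(p - 3)*(p - 1)*(p^2 - 1) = (p - 5)*(p - 3)*(p - 1)*(p + 1)*(p - 1)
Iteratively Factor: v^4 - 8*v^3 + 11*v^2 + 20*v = (v)*(v^3 - 8*v^2 + 11*v + 20) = v*(v + 1)*(v^2 - 9*v + 20) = v*(v - 4)*(v + 1)*(v - 5)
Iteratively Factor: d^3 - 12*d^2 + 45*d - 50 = (d - 5)*(d^2 - 7*d + 10) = (d - 5)^2*(d - 2)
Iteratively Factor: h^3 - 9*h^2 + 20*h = (h - 5)*(h^2 - 4*h) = h*(h - 5)*(h - 4)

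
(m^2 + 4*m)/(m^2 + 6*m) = (m + 4)/(m + 6)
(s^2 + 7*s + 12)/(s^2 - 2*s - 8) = (s^2 + 7*s + 12)/(s^2 - 2*s - 8)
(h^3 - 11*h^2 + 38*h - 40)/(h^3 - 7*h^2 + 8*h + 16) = (h^2 - 7*h + 10)/(h^2 - 3*h - 4)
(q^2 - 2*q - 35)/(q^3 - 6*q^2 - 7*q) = (q + 5)/(q*(q + 1))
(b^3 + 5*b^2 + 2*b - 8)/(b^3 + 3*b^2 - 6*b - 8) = (b^2 + b - 2)/(b^2 - b - 2)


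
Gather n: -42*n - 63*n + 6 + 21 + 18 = 45 - 105*n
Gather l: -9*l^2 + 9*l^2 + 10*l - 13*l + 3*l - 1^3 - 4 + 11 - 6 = 0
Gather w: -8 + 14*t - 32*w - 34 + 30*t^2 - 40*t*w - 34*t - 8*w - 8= 30*t^2 - 20*t + w*(-40*t - 40) - 50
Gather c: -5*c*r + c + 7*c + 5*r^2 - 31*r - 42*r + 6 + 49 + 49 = c*(8 - 5*r) + 5*r^2 - 73*r + 104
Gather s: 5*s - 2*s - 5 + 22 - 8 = 3*s + 9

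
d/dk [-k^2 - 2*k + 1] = -2*k - 2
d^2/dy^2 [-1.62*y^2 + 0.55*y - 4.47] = -3.24000000000000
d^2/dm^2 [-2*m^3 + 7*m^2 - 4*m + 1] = 14 - 12*m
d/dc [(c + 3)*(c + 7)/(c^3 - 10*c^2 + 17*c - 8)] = (-c^3 - 21*c^2 + 33*c + 437)/(c^5 - 19*c^4 + 115*c^3 - 241*c^2 + 208*c - 64)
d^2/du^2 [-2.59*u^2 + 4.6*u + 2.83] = -5.18000000000000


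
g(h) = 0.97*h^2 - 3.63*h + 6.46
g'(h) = 1.94*h - 3.63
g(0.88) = 4.02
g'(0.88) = -1.92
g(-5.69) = 58.52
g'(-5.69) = -14.67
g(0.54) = 4.78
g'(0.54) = -2.58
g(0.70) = 4.39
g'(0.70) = -2.27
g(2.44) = 3.38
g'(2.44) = 1.10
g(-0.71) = 9.53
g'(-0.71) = -5.01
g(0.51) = 4.86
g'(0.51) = -2.64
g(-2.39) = 20.68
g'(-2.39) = -8.27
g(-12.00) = 189.70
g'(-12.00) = -26.91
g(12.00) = 102.58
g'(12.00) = 19.65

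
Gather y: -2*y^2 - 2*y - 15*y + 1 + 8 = -2*y^2 - 17*y + 9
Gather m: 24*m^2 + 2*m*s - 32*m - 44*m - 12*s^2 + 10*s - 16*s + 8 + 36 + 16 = 24*m^2 + m*(2*s - 76) - 12*s^2 - 6*s + 60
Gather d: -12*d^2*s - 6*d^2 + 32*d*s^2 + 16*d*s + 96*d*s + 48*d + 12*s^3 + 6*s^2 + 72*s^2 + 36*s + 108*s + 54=d^2*(-12*s - 6) + d*(32*s^2 + 112*s + 48) + 12*s^3 + 78*s^2 + 144*s + 54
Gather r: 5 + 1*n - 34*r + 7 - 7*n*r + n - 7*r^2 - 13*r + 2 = 2*n - 7*r^2 + r*(-7*n - 47) + 14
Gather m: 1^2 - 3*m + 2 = 3 - 3*m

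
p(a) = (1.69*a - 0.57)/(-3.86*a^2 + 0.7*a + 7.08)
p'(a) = (1.69*a - 0.57)*(7.72*a - 0.7)/(-3.86*a^2 + 0.7*a + 7.08)^2 + 1.69/(-3.86*a^2 + 0.7*a + 7.08)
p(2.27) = -0.29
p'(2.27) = 0.29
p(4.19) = -0.11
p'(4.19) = 0.03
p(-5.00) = 0.10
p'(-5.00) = 0.02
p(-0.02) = -0.09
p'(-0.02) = 0.25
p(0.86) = 0.18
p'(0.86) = 0.58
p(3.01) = -0.18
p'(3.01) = 0.09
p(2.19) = -0.32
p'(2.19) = 0.35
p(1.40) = 3.63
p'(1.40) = 77.69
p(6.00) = -0.07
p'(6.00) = 0.01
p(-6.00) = 0.08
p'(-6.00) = 0.01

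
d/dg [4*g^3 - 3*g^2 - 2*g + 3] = 12*g^2 - 6*g - 2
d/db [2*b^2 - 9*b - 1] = 4*b - 9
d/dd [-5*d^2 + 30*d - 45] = 30 - 10*d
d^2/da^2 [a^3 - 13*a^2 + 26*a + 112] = 6*a - 26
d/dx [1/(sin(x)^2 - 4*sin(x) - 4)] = 2*(2 - sin(x))*cos(x)/(4*sin(x) + cos(x)^2 + 3)^2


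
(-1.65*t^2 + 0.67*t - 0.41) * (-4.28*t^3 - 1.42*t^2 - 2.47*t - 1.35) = 7.062*t^5 - 0.5246*t^4 + 4.8789*t^3 + 1.1548*t^2 + 0.1082*t + 0.5535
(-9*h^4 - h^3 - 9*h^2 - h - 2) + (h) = -9*h^4 - h^3 - 9*h^2 - 2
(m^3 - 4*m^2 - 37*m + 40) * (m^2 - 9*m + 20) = m^5 - 13*m^4 + 19*m^3 + 293*m^2 - 1100*m + 800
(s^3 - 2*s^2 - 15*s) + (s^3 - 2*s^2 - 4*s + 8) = 2*s^3 - 4*s^2 - 19*s + 8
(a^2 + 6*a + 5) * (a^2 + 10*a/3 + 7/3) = a^4 + 28*a^3/3 + 82*a^2/3 + 92*a/3 + 35/3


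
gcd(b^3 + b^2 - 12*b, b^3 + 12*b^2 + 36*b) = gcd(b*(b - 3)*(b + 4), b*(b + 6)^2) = b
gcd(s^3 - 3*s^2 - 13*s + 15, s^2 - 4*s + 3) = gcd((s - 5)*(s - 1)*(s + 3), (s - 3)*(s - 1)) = s - 1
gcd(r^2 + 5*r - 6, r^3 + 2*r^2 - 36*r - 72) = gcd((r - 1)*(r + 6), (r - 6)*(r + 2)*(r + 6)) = r + 6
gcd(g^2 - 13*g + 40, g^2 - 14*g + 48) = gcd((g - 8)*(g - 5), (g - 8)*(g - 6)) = g - 8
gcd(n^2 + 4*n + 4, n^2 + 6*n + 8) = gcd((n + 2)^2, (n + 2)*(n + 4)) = n + 2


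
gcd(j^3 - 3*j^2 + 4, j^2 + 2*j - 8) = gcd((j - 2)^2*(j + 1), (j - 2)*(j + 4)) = j - 2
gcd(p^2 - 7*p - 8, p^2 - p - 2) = p + 1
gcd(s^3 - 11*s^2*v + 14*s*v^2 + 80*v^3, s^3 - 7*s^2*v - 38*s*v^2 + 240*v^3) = s^2 - 13*s*v + 40*v^2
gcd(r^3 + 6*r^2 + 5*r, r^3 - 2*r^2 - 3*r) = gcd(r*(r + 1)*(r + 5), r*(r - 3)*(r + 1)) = r^2 + r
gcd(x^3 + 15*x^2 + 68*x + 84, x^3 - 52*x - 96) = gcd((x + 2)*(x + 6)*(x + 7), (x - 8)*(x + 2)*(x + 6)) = x^2 + 8*x + 12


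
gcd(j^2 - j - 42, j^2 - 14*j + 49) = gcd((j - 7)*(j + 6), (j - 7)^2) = j - 7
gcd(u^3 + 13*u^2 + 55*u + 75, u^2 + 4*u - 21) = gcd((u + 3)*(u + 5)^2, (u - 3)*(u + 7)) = 1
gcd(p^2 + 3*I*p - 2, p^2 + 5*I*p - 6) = p + 2*I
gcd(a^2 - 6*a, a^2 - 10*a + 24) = a - 6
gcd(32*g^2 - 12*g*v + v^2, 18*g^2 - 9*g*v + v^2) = 1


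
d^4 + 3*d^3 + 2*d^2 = d^2*(d + 1)*(d + 2)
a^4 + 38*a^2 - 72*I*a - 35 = (a - 5*I)*(a - I)^2*(a + 7*I)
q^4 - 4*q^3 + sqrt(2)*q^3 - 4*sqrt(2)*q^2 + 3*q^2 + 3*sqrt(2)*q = q*(q - 3)*(q - 1)*(q + sqrt(2))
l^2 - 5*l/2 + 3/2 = (l - 3/2)*(l - 1)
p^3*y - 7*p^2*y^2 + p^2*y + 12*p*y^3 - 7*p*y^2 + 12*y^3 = (p - 4*y)*(p - 3*y)*(p*y + y)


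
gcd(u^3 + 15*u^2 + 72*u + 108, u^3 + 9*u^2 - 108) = u^2 + 12*u + 36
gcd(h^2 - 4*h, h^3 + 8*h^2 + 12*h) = h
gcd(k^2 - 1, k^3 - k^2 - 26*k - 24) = k + 1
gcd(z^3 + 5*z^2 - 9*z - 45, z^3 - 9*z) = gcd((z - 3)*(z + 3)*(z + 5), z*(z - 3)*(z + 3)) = z^2 - 9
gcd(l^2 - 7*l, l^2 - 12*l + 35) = l - 7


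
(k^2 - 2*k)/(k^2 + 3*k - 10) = k/(k + 5)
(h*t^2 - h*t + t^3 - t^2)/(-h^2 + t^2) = t*(t - 1)/(-h + t)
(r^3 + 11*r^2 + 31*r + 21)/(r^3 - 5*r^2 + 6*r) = (r^3 + 11*r^2 + 31*r + 21)/(r*(r^2 - 5*r + 6))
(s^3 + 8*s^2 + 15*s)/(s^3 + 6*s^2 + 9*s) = (s + 5)/(s + 3)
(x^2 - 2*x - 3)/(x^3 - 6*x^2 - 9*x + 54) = (x + 1)/(x^2 - 3*x - 18)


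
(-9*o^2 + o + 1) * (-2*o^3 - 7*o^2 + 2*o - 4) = 18*o^5 + 61*o^4 - 27*o^3 + 31*o^2 - 2*o - 4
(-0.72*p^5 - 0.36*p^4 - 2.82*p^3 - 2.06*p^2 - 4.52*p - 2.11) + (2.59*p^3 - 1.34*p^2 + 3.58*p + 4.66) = -0.72*p^5 - 0.36*p^4 - 0.23*p^3 - 3.4*p^2 - 0.94*p + 2.55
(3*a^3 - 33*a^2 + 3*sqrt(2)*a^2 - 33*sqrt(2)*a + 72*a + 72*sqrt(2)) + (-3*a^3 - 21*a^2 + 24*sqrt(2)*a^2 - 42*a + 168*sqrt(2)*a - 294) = -54*a^2 + 27*sqrt(2)*a^2 + 30*a + 135*sqrt(2)*a - 294 + 72*sqrt(2)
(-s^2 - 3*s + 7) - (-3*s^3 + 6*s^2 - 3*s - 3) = 3*s^3 - 7*s^2 + 10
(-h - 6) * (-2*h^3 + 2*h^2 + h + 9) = 2*h^4 + 10*h^3 - 13*h^2 - 15*h - 54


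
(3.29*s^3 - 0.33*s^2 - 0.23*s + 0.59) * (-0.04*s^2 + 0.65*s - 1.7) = -0.1316*s^5 + 2.1517*s^4 - 5.7983*s^3 + 0.3879*s^2 + 0.7745*s - 1.003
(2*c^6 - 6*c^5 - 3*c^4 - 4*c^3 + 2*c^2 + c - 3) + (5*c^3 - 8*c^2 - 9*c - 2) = 2*c^6 - 6*c^5 - 3*c^4 + c^3 - 6*c^2 - 8*c - 5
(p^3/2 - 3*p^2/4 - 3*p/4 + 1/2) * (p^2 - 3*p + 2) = p^5/2 - 9*p^4/4 + 5*p^3/2 + 5*p^2/4 - 3*p + 1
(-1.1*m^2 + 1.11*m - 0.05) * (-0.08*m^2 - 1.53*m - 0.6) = 0.088*m^4 + 1.5942*m^3 - 1.0343*m^2 - 0.5895*m + 0.03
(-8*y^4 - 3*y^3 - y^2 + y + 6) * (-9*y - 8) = 72*y^5 + 91*y^4 + 33*y^3 - y^2 - 62*y - 48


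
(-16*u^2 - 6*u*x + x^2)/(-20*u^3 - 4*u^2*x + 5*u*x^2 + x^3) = (-8*u + x)/(-10*u^2 + 3*u*x + x^2)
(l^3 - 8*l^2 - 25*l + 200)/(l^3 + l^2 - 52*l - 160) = (l - 5)/(l + 4)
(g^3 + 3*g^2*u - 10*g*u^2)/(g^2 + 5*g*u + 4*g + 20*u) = g*(g - 2*u)/(g + 4)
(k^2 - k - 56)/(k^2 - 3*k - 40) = (k + 7)/(k + 5)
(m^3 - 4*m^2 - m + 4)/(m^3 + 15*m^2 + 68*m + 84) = (m^3 - 4*m^2 - m + 4)/(m^3 + 15*m^2 + 68*m + 84)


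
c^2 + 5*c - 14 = (c - 2)*(c + 7)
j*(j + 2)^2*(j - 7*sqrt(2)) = j^4 - 7*sqrt(2)*j^3 + 4*j^3 - 28*sqrt(2)*j^2 + 4*j^2 - 28*sqrt(2)*j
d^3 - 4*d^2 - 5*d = d*(d - 5)*(d + 1)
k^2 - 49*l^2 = (k - 7*l)*(k + 7*l)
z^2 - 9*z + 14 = (z - 7)*(z - 2)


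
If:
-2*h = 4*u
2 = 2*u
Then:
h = -2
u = 1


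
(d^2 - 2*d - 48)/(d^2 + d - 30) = (d - 8)/(d - 5)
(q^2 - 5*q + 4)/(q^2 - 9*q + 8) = (q - 4)/(q - 8)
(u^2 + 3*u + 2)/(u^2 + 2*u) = (u + 1)/u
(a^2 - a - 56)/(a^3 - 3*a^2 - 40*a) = (a + 7)/(a*(a + 5))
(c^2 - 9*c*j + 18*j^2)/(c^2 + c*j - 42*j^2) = (c - 3*j)/(c + 7*j)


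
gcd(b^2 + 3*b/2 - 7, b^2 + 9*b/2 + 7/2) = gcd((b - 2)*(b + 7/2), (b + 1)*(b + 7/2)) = b + 7/2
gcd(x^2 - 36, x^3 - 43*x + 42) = x - 6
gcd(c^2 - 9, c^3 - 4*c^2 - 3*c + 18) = c - 3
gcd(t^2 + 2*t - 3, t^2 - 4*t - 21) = t + 3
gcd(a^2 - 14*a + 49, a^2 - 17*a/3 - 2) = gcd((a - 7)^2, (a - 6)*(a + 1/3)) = 1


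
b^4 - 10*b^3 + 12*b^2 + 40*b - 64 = (b - 8)*(b - 2)^2*(b + 2)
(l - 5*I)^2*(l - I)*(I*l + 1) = I*l^4 + 12*l^3 - 46*I*l^2 - 60*l + 25*I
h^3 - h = h*(h - 1)*(h + 1)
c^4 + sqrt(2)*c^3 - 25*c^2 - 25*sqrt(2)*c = c*(c - 5)*(c + 5)*(c + sqrt(2))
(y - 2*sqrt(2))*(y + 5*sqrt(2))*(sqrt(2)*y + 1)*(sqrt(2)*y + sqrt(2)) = 2*y^4 + 2*y^3 + 7*sqrt(2)*y^3 - 34*y^2 + 7*sqrt(2)*y^2 - 34*y - 20*sqrt(2)*y - 20*sqrt(2)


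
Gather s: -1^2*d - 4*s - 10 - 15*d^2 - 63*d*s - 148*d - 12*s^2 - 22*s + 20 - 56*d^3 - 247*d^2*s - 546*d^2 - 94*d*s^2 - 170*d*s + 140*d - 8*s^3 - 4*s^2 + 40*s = -56*d^3 - 561*d^2 - 9*d - 8*s^3 + s^2*(-94*d - 16) + s*(-247*d^2 - 233*d + 14) + 10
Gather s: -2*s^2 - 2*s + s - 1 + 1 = -2*s^2 - s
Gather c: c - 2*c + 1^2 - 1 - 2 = -c - 2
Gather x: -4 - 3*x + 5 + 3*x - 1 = 0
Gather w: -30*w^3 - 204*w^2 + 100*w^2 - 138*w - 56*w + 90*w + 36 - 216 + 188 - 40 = -30*w^3 - 104*w^2 - 104*w - 32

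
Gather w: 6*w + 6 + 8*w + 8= 14*w + 14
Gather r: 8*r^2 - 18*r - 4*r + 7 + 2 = 8*r^2 - 22*r + 9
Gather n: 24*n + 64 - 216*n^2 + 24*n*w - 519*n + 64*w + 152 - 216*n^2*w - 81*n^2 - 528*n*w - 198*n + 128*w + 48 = n^2*(-216*w - 297) + n*(-504*w - 693) + 192*w + 264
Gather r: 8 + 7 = 15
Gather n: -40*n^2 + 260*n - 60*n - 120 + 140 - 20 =-40*n^2 + 200*n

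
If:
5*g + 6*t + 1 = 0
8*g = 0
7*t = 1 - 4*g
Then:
No Solution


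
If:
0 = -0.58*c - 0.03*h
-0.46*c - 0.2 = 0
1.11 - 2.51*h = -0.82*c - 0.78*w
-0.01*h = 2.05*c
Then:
No Solution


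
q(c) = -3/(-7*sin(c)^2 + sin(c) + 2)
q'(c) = -3*(14*sin(c)*cos(c) - cos(c))/(-7*sin(c)^2 + sin(c) + 2)^2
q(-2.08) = 0.71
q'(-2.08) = -1.09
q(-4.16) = 1.35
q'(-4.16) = 3.48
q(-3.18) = -1.48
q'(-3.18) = -0.34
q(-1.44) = 0.51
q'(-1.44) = 0.17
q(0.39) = -2.19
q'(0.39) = -6.41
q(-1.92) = 0.59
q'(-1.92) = -0.55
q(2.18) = 1.59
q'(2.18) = 5.05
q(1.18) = 0.98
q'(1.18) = -1.46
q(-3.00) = -1.74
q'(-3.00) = -2.99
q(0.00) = -1.50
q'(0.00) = 0.75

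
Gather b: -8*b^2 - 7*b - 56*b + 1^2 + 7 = -8*b^2 - 63*b + 8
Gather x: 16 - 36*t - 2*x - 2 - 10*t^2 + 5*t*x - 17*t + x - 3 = -10*t^2 - 53*t + x*(5*t - 1) + 11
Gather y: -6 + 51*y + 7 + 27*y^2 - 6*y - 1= 27*y^2 + 45*y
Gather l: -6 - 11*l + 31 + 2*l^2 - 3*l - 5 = 2*l^2 - 14*l + 20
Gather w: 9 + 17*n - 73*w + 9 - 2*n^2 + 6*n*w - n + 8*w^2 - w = -2*n^2 + 16*n + 8*w^2 + w*(6*n - 74) + 18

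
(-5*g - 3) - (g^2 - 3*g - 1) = -g^2 - 2*g - 2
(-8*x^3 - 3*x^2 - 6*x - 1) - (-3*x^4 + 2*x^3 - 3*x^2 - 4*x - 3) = 3*x^4 - 10*x^3 - 2*x + 2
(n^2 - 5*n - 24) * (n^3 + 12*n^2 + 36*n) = n^5 + 7*n^4 - 48*n^3 - 468*n^2 - 864*n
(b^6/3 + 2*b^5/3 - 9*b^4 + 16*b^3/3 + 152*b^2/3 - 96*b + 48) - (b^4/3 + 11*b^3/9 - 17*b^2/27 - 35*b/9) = b^6/3 + 2*b^5/3 - 28*b^4/3 + 37*b^3/9 + 1385*b^2/27 - 829*b/9 + 48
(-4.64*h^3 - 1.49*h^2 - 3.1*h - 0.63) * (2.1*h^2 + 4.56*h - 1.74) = -9.744*h^5 - 24.2874*h^4 - 5.2308*h^3 - 12.8664*h^2 + 2.5212*h + 1.0962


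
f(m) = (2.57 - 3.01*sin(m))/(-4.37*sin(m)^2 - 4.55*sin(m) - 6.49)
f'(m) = (2.57 - 3.01*sin(m))*(8.74*sin(m)*cos(m) + 4.55*cos(m))/(-4.37*sin(m)^2 - 4.55*sin(m) - 6.49)^2 - 3.01*cos(m)/(-4.37*sin(m)^2 - 4.55*sin(m) - 6.49)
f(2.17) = -0.01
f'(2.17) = -0.13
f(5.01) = -0.89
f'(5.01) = -0.02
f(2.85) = -0.21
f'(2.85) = -0.53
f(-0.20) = -0.55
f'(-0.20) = 0.78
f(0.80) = -0.03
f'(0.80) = 0.20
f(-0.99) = -0.89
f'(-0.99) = 0.05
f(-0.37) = -0.68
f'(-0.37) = 0.68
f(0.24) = -0.24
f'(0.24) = 0.57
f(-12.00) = -0.09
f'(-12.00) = 0.32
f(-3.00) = -0.50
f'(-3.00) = -0.78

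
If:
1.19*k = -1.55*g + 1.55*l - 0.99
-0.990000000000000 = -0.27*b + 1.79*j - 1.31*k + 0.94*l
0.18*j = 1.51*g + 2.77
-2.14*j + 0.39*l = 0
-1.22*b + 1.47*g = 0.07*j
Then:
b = -2.23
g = -1.86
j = -0.20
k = 0.14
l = -1.11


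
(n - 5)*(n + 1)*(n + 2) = n^3 - 2*n^2 - 13*n - 10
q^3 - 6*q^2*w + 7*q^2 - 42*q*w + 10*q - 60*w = (q + 2)*(q + 5)*(q - 6*w)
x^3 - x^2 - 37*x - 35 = (x - 7)*(x + 1)*(x + 5)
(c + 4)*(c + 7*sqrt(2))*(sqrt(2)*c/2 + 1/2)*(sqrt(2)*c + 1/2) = c^4 + 4*c^3 + 31*sqrt(2)*c^3/4 + 43*c^2/4 + 31*sqrt(2)*c^2 + 7*sqrt(2)*c/4 + 43*c + 7*sqrt(2)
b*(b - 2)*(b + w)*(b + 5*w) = b^4 + 6*b^3*w - 2*b^3 + 5*b^2*w^2 - 12*b^2*w - 10*b*w^2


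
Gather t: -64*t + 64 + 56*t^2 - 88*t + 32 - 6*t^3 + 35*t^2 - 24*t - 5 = -6*t^3 + 91*t^2 - 176*t + 91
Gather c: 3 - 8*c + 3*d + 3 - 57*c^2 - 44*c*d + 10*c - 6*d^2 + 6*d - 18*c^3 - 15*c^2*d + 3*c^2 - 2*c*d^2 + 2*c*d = -18*c^3 + c^2*(-15*d - 54) + c*(-2*d^2 - 42*d + 2) - 6*d^2 + 9*d + 6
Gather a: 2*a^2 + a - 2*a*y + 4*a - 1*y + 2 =2*a^2 + a*(5 - 2*y) - y + 2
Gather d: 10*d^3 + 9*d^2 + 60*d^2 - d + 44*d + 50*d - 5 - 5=10*d^3 + 69*d^2 + 93*d - 10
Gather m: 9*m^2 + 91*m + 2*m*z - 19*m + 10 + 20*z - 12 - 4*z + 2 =9*m^2 + m*(2*z + 72) + 16*z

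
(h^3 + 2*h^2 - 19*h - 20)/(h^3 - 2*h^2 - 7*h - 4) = (h + 5)/(h + 1)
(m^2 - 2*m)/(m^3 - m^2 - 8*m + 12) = m/(m^2 + m - 6)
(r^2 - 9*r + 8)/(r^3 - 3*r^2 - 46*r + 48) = 1/(r + 6)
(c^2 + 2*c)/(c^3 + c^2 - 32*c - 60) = c/(c^2 - c - 30)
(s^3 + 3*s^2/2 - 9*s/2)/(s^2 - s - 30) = s*(-2*s^2 - 3*s + 9)/(2*(-s^2 + s + 30))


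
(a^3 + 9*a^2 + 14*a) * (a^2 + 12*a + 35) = a^5 + 21*a^4 + 157*a^3 + 483*a^2 + 490*a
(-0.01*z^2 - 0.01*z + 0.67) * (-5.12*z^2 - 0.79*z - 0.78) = 0.0512*z^4 + 0.0591*z^3 - 3.4147*z^2 - 0.5215*z - 0.5226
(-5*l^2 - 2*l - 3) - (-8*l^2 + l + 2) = 3*l^2 - 3*l - 5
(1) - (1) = 0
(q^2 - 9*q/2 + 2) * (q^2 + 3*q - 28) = q^4 - 3*q^3/2 - 79*q^2/2 + 132*q - 56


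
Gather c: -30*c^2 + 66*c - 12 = -30*c^2 + 66*c - 12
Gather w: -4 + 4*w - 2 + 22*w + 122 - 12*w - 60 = 14*w + 56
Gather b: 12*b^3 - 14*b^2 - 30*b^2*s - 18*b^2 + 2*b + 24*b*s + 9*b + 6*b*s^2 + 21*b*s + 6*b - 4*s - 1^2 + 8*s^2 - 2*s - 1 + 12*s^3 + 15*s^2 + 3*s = 12*b^3 + b^2*(-30*s - 32) + b*(6*s^2 + 45*s + 17) + 12*s^3 + 23*s^2 - 3*s - 2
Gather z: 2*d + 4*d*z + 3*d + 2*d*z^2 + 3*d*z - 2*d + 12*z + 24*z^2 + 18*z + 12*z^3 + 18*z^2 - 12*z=3*d + 12*z^3 + z^2*(2*d + 42) + z*(7*d + 18)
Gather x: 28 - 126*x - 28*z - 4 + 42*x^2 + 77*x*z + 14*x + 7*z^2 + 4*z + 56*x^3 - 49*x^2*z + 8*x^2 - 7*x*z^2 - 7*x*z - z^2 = 56*x^3 + x^2*(50 - 49*z) + x*(-7*z^2 + 70*z - 112) + 6*z^2 - 24*z + 24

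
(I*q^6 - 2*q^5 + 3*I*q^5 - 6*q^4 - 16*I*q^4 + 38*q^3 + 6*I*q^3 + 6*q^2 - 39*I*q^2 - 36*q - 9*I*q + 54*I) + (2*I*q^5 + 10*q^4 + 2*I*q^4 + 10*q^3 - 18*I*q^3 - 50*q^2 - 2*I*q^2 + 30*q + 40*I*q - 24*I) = I*q^6 - 2*q^5 + 5*I*q^5 + 4*q^4 - 14*I*q^4 + 48*q^3 - 12*I*q^3 - 44*q^2 - 41*I*q^2 - 6*q + 31*I*q + 30*I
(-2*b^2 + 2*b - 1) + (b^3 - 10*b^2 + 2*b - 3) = b^3 - 12*b^2 + 4*b - 4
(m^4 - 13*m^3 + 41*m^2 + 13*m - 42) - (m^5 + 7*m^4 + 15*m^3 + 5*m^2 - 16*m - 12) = -m^5 - 6*m^4 - 28*m^3 + 36*m^2 + 29*m - 30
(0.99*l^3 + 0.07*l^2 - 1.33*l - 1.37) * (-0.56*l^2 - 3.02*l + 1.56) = -0.5544*l^5 - 3.029*l^4 + 2.0778*l^3 + 4.893*l^2 + 2.0626*l - 2.1372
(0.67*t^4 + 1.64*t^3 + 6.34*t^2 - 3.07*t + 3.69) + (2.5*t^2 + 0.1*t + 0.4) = 0.67*t^4 + 1.64*t^3 + 8.84*t^2 - 2.97*t + 4.09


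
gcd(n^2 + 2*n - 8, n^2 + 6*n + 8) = n + 4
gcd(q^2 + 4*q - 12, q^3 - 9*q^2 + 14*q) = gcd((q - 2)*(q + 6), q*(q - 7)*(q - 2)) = q - 2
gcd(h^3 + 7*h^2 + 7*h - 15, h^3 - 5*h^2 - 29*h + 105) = h + 5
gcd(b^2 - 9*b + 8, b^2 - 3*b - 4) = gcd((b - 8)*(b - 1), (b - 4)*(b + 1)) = 1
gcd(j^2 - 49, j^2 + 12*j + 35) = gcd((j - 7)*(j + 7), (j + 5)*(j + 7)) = j + 7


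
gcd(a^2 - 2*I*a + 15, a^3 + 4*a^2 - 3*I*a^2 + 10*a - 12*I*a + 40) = a - 5*I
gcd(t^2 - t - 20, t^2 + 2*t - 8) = t + 4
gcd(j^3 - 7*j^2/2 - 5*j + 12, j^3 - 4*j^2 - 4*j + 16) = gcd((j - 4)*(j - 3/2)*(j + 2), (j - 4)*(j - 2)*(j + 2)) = j^2 - 2*j - 8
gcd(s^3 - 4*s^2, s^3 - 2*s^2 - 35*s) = s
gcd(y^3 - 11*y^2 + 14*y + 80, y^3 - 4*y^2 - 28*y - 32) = y^2 - 6*y - 16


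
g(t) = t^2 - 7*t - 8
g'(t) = 2*t - 7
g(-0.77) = -2.02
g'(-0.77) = -8.54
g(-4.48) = 43.43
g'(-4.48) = -15.96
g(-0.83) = -1.50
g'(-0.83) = -8.66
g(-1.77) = 7.52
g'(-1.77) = -10.54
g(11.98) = 51.66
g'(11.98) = 16.96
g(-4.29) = 40.43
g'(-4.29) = -15.58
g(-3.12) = 23.57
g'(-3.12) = -13.24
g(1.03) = -14.15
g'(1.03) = -4.94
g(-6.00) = 70.00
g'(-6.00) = -19.00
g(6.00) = -14.00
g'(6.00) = 5.00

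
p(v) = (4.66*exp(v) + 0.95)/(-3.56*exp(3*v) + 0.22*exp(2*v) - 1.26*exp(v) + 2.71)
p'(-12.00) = 0.00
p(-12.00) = 0.35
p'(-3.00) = 0.10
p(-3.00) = 0.45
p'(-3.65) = 0.05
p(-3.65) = 0.40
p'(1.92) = 0.06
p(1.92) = -0.03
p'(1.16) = 0.29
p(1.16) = -0.14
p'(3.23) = 0.00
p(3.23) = -0.00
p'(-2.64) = 0.14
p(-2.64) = 0.49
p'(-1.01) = 1.35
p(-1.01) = 1.26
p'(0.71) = 0.80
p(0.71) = -0.36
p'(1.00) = 0.41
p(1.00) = -0.19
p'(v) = (4.66*exp(v) + 0.95)*(10.68*exp(3*v) - 0.44*exp(2*v) + 1.26*exp(v))/(-3.56*exp(3*v) + 0.22*exp(2*v) - 1.26*exp(v) + 2.71)^2 + 4.66*exp(v)/(-3.56*exp(3*v) + 0.22*exp(2*v) - 1.26*exp(v) + 2.71)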